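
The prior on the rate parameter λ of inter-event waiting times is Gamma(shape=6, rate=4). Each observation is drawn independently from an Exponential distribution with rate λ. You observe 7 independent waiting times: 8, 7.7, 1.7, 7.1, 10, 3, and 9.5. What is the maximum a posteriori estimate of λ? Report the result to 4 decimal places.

The Exponential(rate=λ) likelihood is ∝ λ^n e^(−λΣtᵢ). Here n = 7 and Σtᵢ = 8 + 7.7 + 1.7 + 7.1 + 10 + 3 + 9.5 = 47.
Posterior ∝ λ^5e^(−4λ) · λ^7e^(−47λ) = λ^12e^(−51λ), i.e. Gamma(13, 51).
Mode = (a−1)/b = 12/51 ≈ 0.2353.

λ̂_MAP = 0.2353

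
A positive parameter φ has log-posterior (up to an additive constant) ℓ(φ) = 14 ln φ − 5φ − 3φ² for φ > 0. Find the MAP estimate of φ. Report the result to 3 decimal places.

ℓ'(φ) = 14/φ − 5 − 6φ. Setting this to zero and multiplying by φ: 6φ² + 5φ − 14 = 0.
φ = (−5 + √(5² + 4·6·14)) / (2·6) = (−5 + √361) / 12 = (−5 + 19)/12 = 7/6.
ℓ''(φ) = −14/φ² − 6 < 0, confirming a maximum.

φ̂_MAP = 1.167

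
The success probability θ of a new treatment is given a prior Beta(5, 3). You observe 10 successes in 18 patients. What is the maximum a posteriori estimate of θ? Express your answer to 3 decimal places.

Prior: Beta(5, 3).
Data: 10 successes in 18 trials. The binomial likelihood contributes θ^10(1−θ)^8, so the posterior is Beta(5+10, 3+8) = Beta(15, 11).
For Beta(a, b) with a, b > 1 the mode is (a−1)/(a+b−2) = 14/24 ≈ 0.583.

θ̂_MAP = 0.583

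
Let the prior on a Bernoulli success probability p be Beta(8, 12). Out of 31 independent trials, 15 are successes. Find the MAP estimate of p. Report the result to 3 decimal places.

p̂_MAP = 0.449

Prior: Beta(8, 12).
Data: 15 successes in 31 trials. The binomial likelihood contributes p^15(1−p)^16, so the posterior is Beta(8+15, 12+16) = Beta(23, 28).
For Beta(a, b) with a, b > 1 the mode is (a−1)/(a+b−2) = 22/49 ≈ 0.449.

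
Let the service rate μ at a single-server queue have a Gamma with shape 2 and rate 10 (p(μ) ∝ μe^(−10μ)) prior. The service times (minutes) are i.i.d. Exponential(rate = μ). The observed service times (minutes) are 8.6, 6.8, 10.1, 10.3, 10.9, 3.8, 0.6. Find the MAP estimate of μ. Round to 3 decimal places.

μ̂_MAP = 0.131

The Exponential(rate=μ) likelihood is ∝ μ^n e^(−μΣtᵢ). Here n = 7 and Σtᵢ = 8.6 + 6.8 + 10.1 + 10.3 + 10.9 + 3.8 + 0.6 = 51.1.
Posterior ∝ μe^(−10μ) · μ^7e^(−51.1μ) = μ^8e^(−61.1μ), i.e. Gamma(9, 61.1).
Mode = (a−1)/b = 8/61.1 ≈ 0.131.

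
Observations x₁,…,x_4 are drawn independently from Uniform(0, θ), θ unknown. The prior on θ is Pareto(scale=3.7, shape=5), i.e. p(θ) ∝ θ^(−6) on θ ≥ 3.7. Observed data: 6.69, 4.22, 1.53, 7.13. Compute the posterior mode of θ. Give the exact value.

The Uniform(0, θ) likelihood is θ^(−n) for θ ≥ max(xᵢ), zero otherwise. Here max(xᵢ) = 7.13.
Posterior ∝ θ^(−6) · θ^(−4) = θ^(−10) on θ ≥ max(3.7, 7.13) = 7.13.
This density is strictly decreasing in θ, so the posterior mode lies at the lower boundary of the support.

θ̂_MAP = 7.13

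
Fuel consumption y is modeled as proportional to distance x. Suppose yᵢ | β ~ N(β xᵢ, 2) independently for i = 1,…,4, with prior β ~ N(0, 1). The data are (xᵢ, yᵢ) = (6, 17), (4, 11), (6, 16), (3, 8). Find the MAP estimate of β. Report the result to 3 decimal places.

log p(β | y) = −Σ(yᵢ − βxᵢ)²/(2·2) − β²/(2·1) + const.
Setting the derivative to zero: Σxᵢ(yᵢ − βxᵢ)/2 − β/1 = 0, so β = Σxᵢyᵢ / (Σxᵢ² + σ²/τ²).
Σxᵢyᵢ = 6·17 + 4·11 + 6·16 + 3·8 = 266; Σxᵢ² = 97; σ²/τ² = 2.
β̂_MAP = 266 / (97 + 2) = 266/99 ≈ 2.687.

β̂_MAP = 2.687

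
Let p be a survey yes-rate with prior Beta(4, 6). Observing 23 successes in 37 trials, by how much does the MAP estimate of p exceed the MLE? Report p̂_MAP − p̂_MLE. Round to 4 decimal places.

MAP − MLE = -0.0438

Posterior is Beta(27, 20); MAP = (27−1)/(47−2) = 26/45 ≈ 0.57778.
MLE ignores the prior: p̂_MLE = k/n = 23/37 ≈ 0.62162.
Difference = 26/45 − 23/37 = -73/1665 ≈ -0.0438.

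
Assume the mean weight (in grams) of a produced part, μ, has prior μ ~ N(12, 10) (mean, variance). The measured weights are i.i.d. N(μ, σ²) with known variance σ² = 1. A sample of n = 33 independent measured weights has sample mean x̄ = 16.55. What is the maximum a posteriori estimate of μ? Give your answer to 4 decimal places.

μ̂_MAP = 16.5363

n = 33, x̄ = 16.55.
For a Normal prior and Normal likelihood with known variance, the posterior is Normal; its mode equals its mean, the precision-weighted average.
Prior precision 1/σ₀² = 1/10 = 0.1; data precision n/σ² = 33/1 = 33.
μ̂ = (0.1·12 + 33·16.55) / (0.1 + 33) = 547.35/33.1 = 10947/662 ≈ 16.5363.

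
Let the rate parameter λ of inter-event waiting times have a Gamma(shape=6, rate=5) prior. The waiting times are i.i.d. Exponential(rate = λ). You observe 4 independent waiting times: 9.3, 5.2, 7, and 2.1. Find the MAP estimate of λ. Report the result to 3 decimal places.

The Exponential(rate=λ) likelihood is ∝ λ^n e^(−λΣtᵢ). Here n = 4 and Σtᵢ = 9.3 + 5.2 + 7 + 2.1 = 23.6.
Posterior ∝ λ^5e^(−5λ) · λ^4e^(−23.6λ) = λ^9e^(−28.6λ), i.e. Gamma(10, 28.6).
Mode = (a−1)/b = 9/28.6 ≈ 0.315.

λ̂_MAP = 0.315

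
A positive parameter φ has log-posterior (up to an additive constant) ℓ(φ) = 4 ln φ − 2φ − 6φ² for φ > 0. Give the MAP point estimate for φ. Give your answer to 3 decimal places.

ℓ'(φ) = 4/φ − 2 − 12φ. Setting this to zero and multiplying by φ: 12φ² + 2φ − 4 = 0.
φ = (−2 + √(2² + 4·12·4)) / (2·12) = (−2 + √196) / 24 = (−2 + 14)/24 = 1/2.
ℓ''(φ) = −4/φ² − 12 < 0, confirming a maximum.

φ̂_MAP = 0.500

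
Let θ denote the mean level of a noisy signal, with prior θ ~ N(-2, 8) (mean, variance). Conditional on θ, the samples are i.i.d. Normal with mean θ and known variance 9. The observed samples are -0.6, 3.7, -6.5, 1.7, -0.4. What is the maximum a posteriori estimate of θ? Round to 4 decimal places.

n = 5; x̄ = ((-0.6) + 3.7 + (-6.5) + 1.7 + (-0.4))/5 = -2.1/5 = -0.42.
For a Normal prior and Normal likelihood with known variance, the posterior is Normal; its mode equals its mean, the precision-weighted average.
Prior precision 1/σ₀² = 1/8 = 0.125; data precision n/σ² = 5/9.
θ̂ = (0.125·(-2) + (5/9)·(-0.42)) / (0.125 + 5/9) = (-29/60)/(49/72) = -174/245 ≈ -0.7102.

θ̂_MAP = -0.7102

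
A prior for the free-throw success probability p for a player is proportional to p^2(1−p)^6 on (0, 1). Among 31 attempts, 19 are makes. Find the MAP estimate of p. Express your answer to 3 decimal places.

The prior density ∝ p^2(1−p)^6 is the kernel of Beta(3, 7).
Data: 19 successes in 31 trials. The binomial likelihood contributes p^19(1−p)^12, so the posterior is Beta(3+19, 7+12) = Beta(22, 19).
For Beta(a, b) with a, b > 1 the mode is (a−1)/(a+b−2) = 21/39 ≈ 0.538.

p̂_MAP = 0.538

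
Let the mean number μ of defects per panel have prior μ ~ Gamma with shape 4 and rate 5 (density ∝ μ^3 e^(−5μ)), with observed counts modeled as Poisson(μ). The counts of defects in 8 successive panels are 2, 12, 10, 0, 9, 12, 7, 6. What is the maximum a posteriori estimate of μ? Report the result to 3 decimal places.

Σxᵢ = 2+12+10+0+9+12+7+6 = 58, with n = 8.
Posterior ∝ μ^3e^(−5μ) · μ^58e^(−8μ) = μ^61e^(−13μ), i.e. Gamma(shape=62, rate=13).
The mode of a Gamma(a, b) with a ≥ 1 (shape–rate) is (a−1)/b = 61/13 ≈ 4.692.

μ̂_MAP = 4.692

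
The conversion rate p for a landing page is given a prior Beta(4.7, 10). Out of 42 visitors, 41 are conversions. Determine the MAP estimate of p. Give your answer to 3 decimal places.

p̂_MAP = 0.817

Prior: Beta(4.7, 10).
Data: 41 successes in 42 trials. The binomial likelihood contributes p^41(1−p)^1, so the posterior is Beta(4.7+41, 10+1) = Beta(45.7, 11).
For Beta(a, b) with a, b > 1 the mode is (a−1)/(a+b−2) = 44.7/54.7 ≈ 0.817.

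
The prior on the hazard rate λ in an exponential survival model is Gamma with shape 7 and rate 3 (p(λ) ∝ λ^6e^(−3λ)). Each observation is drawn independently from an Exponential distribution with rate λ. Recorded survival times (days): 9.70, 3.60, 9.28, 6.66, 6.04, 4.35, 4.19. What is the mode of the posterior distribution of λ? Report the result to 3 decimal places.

λ̂_MAP = 0.278

The Exponential(rate=λ) likelihood is ∝ λ^n e^(−λΣtᵢ). Here n = 7 and Σtᵢ = 9.70 + 3.60 + 9.28 + 6.66 + 6.04 + 4.35 + 4.19 = 43.82.
Posterior ∝ λ^6e^(−3λ) · λ^7e^(−43.82λ) = λ^13e^(−46.82λ), i.e. Gamma(14, 46.82).
Mode = (a−1)/b = 13/46.82 ≈ 0.278.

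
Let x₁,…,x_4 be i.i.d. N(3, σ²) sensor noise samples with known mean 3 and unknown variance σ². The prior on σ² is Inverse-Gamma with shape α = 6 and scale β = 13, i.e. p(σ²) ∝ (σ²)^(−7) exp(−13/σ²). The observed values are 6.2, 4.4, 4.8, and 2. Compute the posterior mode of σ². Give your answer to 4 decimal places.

Sum of squared deviations about the known mean: SS = (6.2−3)² + (4.4−3)² + (4.8−3)² + (2−3)² = 16.44.
The Normal likelihood contributes (σ²)^(−n/2) exp(−SS/(2σ²)), so the posterior is Inverse-Gamma(α + n/2, β + SS/2) = Inverse-Gamma(8, 21.22).
The mode of Inverse-Gamma(a, b) is b/(a+1) = 21.22/9 ≈ 2.3578.

σ̂²_MAP = 2.3578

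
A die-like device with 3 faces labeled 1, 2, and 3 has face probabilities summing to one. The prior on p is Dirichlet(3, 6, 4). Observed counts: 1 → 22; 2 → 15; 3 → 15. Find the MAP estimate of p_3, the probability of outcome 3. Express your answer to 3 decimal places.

The posterior is Dirichlet(αᵢ + nᵢ) = Dirichlet(25, 21, 19).
For a Dirichlet(a₁,…,a_K) with all aᵢ > 1, the mode has j-th component (aⱼ − 1)/(Σaᵢ − K).
Here Σaᵢ = 65 and K = 3, so p_3 = (19 − 1)/(65 − 3) = 18/62 ≈ 0.290.

MAP estimate: 0.290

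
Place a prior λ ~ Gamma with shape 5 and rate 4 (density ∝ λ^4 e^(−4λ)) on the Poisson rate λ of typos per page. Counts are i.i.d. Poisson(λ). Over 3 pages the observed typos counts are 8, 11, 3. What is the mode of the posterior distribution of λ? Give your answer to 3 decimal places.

Σxᵢ = 8+11+3 = 22, with n = 3.
Posterior ∝ λ^4e^(−4λ) · λ^22e^(−3λ) = λ^26e^(−7λ), i.e. Gamma(shape=27, rate=7).
The mode of a Gamma(a, b) with a ≥ 1 (shape–rate) is (a−1)/b = 26/7 ≈ 3.714.

λ̂_MAP = 3.714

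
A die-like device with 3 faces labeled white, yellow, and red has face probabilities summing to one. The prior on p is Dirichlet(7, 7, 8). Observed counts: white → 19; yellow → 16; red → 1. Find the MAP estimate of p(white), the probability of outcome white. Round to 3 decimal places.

MAP estimate of p(white) = 0.455

The posterior is Dirichlet(αᵢ + nᵢ) = Dirichlet(26, 23, 9).
For a Dirichlet(a₁,…,a_K) with all aᵢ > 1, the mode has j-th component (aⱼ − 1)/(Σaᵢ − K).
Here Σaᵢ = 58 and K = 3, so p(white) = (26 − 1)/(58 − 3) = 25/55 ≈ 0.455.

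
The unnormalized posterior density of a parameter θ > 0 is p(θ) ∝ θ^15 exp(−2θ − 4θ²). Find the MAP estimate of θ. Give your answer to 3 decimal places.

ℓ'(θ) = 15/θ − 2 − 8θ. Setting this to zero and multiplying by θ: 8θ² + 2θ − 15 = 0.
θ = (−2 + √(2² + 4·8·15)) / (2·8) = (−2 + √484) / 16 = (−2 + 22)/16 = 5/4.
ℓ''(θ) = −15/θ² − 8 < 0, confirming a maximum.

θ̂_MAP = 1.250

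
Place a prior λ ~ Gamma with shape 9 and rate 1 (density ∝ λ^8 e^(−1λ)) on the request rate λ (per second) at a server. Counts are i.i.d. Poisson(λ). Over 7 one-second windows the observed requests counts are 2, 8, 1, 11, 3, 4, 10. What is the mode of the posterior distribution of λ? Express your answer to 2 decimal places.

Σxᵢ = 2+8+1+11+3+4+10 = 39, with n = 7.
Posterior ∝ λ^8e^(−1λ) · λ^39e^(−7λ) = λ^47e^(−8λ), i.e. Gamma(shape=48, rate=8).
The mode of a Gamma(a, b) with a ≥ 1 (shape–rate) is (a−1)/b = 47/8 ≈ 5.88.

λ̂_MAP = 5.88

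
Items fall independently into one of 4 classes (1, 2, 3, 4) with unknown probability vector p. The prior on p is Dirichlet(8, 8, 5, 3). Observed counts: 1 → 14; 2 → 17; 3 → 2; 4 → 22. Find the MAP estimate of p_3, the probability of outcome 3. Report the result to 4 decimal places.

The posterior is Dirichlet(αᵢ + nᵢ) = Dirichlet(22, 25, 7, 25).
For a Dirichlet(a₁,…,a_K) with all aᵢ > 1, the mode has j-th component (aⱼ − 1)/(Σaᵢ − K).
Here Σaᵢ = 79 and K = 4, so p_3 = (7 − 1)/(79 − 4) = 6/75 ≈ 0.0800.

MAP estimate: 0.0800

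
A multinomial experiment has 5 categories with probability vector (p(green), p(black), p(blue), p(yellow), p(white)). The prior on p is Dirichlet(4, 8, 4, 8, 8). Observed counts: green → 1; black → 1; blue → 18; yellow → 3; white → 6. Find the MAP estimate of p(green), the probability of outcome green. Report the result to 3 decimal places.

The posterior is Dirichlet(αᵢ + nᵢ) = Dirichlet(5, 9, 22, 11, 14).
For a Dirichlet(a₁,…,a_K) with all aᵢ > 1, the mode has j-th component (aⱼ − 1)/(Σaᵢ − K).
Here Σaᵢ = 61 and K = 5, so p(green) = (5 − 1)/(61 − 5) = 4/56 ≈ 0.071.

MAP estimate of p(green) = 0.071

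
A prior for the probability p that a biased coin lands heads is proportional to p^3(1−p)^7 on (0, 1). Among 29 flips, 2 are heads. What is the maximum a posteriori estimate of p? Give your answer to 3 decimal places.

p̂_MAP = 0.128

The prior density ∝ p^3(1−p)^7 is the kernel of Beta(4, 8).
Data: 2 successes in 29 trials. The binomial likelihood contributes p^2(1−p)^27, so the posterior is Beta(4+2, 8+27) = Beta(6, 35).
For Beta(a, b) with a, b > 1 the mode is (a−1)/(a+b−2) = 5/39 ≈ 0.128.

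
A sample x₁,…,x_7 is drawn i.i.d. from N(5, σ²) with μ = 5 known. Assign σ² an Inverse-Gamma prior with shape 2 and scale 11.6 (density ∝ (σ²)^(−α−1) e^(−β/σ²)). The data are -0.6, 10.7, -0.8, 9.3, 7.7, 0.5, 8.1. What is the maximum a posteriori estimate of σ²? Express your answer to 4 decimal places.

Sum of squared deviations about the known mean: SS = (-0.6−5)² + (10.7−5)² + (-0.8−5)² + (9.3−5)² + (7.7−5)² + (0.5−5)² + (8.1−5)² = 153.13.
The Normal likelihood contributes (σ²)^(−n/2) exp(−SS/(2σ²)), so the posterior is Inverse-Gamma(α + n/2, β + SS/2) = Inverse-Gamma(5.5, 88.165).
The mode of Inverse-Gamma(a, b) is b/(a+1) = 88.165/6.5 ≈ 13.5638.

σ̂²_MAP = 13.5638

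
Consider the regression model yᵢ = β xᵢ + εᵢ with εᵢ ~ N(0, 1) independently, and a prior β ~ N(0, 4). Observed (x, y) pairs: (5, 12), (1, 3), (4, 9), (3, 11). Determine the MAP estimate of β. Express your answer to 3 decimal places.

β̂_MAP = 2.576

log p(β | y) = −Σ(yᵢ − βxᵢ)²/(2·1) − β²/(2·4) + const.
Setting the derivative to zero: Σxᵢ(yᵢ − βxᵢ)/1 − β/4 = 0, so β = Σxᵢyᵢ / (Σxᵢ² + σ²/τ²).
Σxᵢyᵢ = 5·12 + 1·3 + 4·9 + 3·11 = 132; Σxᵢ² = 51; σ²/τ² = 0.25.
β̂_MAP = 132 / (51 + 0.25) = 132/51.25 ≈ 2.576.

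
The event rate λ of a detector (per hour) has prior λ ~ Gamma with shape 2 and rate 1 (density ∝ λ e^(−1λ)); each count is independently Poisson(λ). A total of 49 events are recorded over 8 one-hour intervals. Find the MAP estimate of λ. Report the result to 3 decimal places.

λ̂_MAP = 5.556

Σxᵢ = 49, n = 8.
Posterior ∝ λe^(−1λ) · λ^49e^(−8λ) = λ^50e^(−9λ), i.e. Gamma(shape=51, rate=9).
The mode of a Gamma(a, b) with a ≥ 1 (shape–rate) is (a−1)/b = 50/9 ≈ 5.556.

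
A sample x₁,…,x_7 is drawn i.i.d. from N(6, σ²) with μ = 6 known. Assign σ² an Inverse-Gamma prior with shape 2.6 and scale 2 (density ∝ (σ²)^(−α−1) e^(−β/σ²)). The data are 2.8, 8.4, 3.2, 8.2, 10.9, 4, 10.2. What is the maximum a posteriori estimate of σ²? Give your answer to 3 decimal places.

σ̂²_MAP = 5.516

Sum of squared deviations about the known mean: SS = (2.8−6)² + (8.4−6)² + (3.2−6)² + (8.2−6)² + (10.9−6)² + (4−6)² + (10.2−6)² = 74.33.
The Normal likelihood contributes (σ²)^(−n/2) exp(−SS/(2σ²)), so the posterior is Inverse-Gamma(α + n/2, β + SS/2) = Inverse-Gamma(6.1, 39.165).
The mode of Inverse-Gamma(a, b) is b/(a+1) = 39.165/7.1 ≈ 5.516.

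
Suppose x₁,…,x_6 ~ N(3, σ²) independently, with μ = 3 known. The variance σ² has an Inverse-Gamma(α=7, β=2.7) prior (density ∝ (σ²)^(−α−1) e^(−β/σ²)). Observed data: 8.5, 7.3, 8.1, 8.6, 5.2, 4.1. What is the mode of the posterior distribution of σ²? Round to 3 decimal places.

σ̂²_MAP = 5.344

Sum of squared deviations about the known mean: SS = (8.5−3)² + (7.3−3)² + (8.1−3)² + (8.6−3)² + (5.2−3)² + (4.1−3)² = 112.16.
The Normal likelihood contributes (σ²)^(−n/2) exp(−SS/(2σ²)), so the posterior is Inverse-Gamma(α + n/2, β + SS/2) = Inverse-Gamma(10, 58.78).
The mode of Inverse-Gamma(a, b) is b/(a+1) = 58.78/11 ≈ 5.344.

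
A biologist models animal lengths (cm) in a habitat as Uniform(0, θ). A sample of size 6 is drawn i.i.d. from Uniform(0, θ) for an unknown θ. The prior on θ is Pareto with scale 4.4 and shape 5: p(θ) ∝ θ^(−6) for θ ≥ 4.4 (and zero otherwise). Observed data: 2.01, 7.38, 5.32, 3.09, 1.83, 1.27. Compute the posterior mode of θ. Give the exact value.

The Uniform(0, θ) likelihood is θ^(−n) for θ ≥ max(xᵢ), zero otherwise. Here max(xᵢ) = 7.38.
Posterior ∝ θ^(−6) · θ^(−6) = θ^(−12) on θ ≥ max(4.4, 7.38) = 7.38.
This density is strictly decreasing in θ, so the posterior mode lies at the lower boundary of the support.

θ̂_MAP = 7.38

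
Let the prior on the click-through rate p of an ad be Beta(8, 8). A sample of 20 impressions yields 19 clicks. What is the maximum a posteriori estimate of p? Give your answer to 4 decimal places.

Prior: Beta(8, 8).
Data: 19 successes in 20 trials. The binomial likelihood contributes p^19(1−p)^1, so the posterior is Beta(8+19, 8+1) = Beta(27, 9).
For Beta(a, b) with a, b > 1 the mode is (a−1)/(a+b−2) = 26/34 ≈ 0.7647.

p̂_MAP = 0.7647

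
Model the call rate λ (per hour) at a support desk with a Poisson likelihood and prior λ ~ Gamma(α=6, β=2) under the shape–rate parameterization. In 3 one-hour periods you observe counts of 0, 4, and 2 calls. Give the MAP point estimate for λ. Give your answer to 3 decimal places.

Σxᵢ = 0+4+2 = 6, with n = 3.
Posterior ∝ λ^5e^(−2λ) · λ^6e^(−3λ) = λ^11e^(−5λ), i.e. Gamma(shape=12, rate=5).
The mode of a Gamma(a, b) with a ≥ 1 (shape–rate) is (a−1)/b = 11/5 ≈ 2.200.

λ̂_MAP = 2.200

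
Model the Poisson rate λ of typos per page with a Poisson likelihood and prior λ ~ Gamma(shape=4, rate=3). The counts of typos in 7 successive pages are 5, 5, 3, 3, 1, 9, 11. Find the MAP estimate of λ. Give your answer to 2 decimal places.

Σxᵢ = 5+5+3+3+1+9+11 = 37, with n = 7.
Posterior ∝ λ^3e^(−3λ) · λ^37e^(−7λ) = λ^40e^(−10λ), i.e. Gamma(shape=41, rate=10).
The mode of a Gamma(a, b) with a ≥ 1 (shape–rate) is (a−1)/b = 40/10 ≈ 4.00.

λ̂_MAP = 4.00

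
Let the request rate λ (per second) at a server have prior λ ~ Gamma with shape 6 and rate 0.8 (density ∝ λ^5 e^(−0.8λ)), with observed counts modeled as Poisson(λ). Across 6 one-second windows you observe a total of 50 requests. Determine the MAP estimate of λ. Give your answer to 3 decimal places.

λ̂_MAP = 8.088

Σxᵢ = 50, n = 6.
Posterior ∝ λ^5e^(−0.8λ) · λ^50e^(−6λ) = λ^55e^(−6.8λ), i.e. Gamma(shape=56, rate=6.8).
The mode of a Gamma(a, b) with a ≥ 1 (shape–rate) is (a−1)/b = 55/6.8 ≈ 8.088.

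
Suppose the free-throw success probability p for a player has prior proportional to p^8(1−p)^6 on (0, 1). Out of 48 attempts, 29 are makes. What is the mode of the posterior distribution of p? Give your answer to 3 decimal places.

p̂_MAP = 0.597

The prior density ∝ p^8(1−p)^6 is the kernel of Beta(9, 7).
Data: 29 successes in 48 trials. The binomial likelihood contributes p^29(1−p)^19, so the posterior is Beta(9+29, 7+19) = Beta(38, 26).
For Beta(a, b) with a, b > 1 the mode is (a−1)/(a+b−2) = 37/62 ≈ 0.597.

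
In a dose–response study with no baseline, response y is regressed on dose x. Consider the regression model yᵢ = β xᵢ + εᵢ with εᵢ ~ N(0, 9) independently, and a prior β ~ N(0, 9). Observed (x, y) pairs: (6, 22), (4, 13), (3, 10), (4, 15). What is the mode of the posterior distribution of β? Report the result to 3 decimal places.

β̂_MAP = 3.513

log p(β | y) = −Σ(yᵢ − βxᵢ)²/(2·9) − β²/(2·9) + const.
Setting the derivative to zero: Σxᵢ(yᵢ − βxᵢ)/9 − β/9 = 0, so β = Σxᵢyᵢ / (Σxᵢ² + σ²/τ²).
Σxᵢyᵢ = 6·22 + 4·13 + 3·10 + 4·15 = 274; Σxᵢ² = 77; σ²/τ² = 1.
β̂_MAP = 274 / (77 + 1) = 274/78 ≈ 3.513.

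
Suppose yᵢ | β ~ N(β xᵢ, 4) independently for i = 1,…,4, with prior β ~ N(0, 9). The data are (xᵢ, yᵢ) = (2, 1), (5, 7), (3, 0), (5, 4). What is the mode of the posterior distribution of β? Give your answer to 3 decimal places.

log p(β | y) = −Σ(yᵢ − βxᵢ)²/(2·4) − β²/(2·9) + const.
Setting the derivative to zero: Σxᵢ(yᵢ − βxᵢ)/4 − β/9 = 0, so β = Σxᵢyᵢ / (Σxᵢ² + σ²/τ²).
Σxᵢyᵢ = 2·1 + 5·7 + 3·0 + 5·4 = 57; Σxᵢ² = 63; σ²/τ² = 4/9.
β̂_MAP = 57 / (63 + 4/9) = 57/(571/9) = 513/571 ≈ 0.898.

β̂_MAP = 0.898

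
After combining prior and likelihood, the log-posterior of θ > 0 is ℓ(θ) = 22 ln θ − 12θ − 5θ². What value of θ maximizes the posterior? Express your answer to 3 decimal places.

θ̂_MAP = 1.000

ℓ'(θ) = 22/θ − 12 − 10θ. Setting this to zero and multiplying by θ: 10θ² + 12θ − 22 = 0.
θ = (−12 + √(12² + 4·10·22)) / (2·10) = (−12 + √1024) / 20 = (−12 + 32)/20 = 1.
ℓ''(θ) = −22/θ² − 10 < 0, confirming a maximum.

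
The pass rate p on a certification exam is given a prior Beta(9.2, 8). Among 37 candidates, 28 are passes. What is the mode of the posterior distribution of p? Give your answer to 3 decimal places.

p̂_MAP = 0.693

Prior: Beta(9.2, 8).
Data: 28 successes in 37 trials. The binomial likelihood contributes p^28(1−p)^9, so the posterior is Beta(9.2+28, 8+9) = Beta(37.2, 17).
For Beta(a, b) with a, b > 1 the mode is (a−1)/(a+b−2) = 36.2/52.2 ≈ 0.693.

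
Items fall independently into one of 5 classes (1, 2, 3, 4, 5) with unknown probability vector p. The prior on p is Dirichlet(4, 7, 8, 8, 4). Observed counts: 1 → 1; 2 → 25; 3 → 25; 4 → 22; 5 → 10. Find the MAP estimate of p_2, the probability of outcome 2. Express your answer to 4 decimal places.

The posterior is Dirichlet(αᵢ + nᵢ) = Dirichlet(5, 32, 33, 30, 14).
For a Dirichlet(a₁,…,a_K) with all aᵢ > 1, the mode has j-th component (aⱼ − 1)/(Σaᵢ − K).
Here Σaᵢ = 114 and K = 5, so p_2 = (32 − 1)/(114 − 5) = 31/109 ≈ 0.2844.

MAP estimate: 0.2844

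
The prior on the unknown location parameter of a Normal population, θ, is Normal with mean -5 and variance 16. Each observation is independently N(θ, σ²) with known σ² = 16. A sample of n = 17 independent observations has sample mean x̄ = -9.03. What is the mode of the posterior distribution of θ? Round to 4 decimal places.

n = 17, x̄ = -9.03.
For a Normal prior and Normal likelihood with known variance, the posterior is Normal; its mode equals its mean, the precision-weighted average.
Prior precision 1/σ₀² = 1/16 = 0.0625; data precision n/σ² = 17/16 = 1.0625.
θ̂ = (0.0625·(-5) + 1.0625·(-9.03)) / (0.0625 + 1.0625) = (-9.906875)/1.125 = -15851/1800 ≈ -8.8061.

θ̂_MAP = -8.8061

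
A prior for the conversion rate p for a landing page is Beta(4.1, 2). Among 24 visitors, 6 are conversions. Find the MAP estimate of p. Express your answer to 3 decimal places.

p̂_MAP = 0.324

Prior: Beta(4.1, 2).
Data: 6 successes in 24 trials. The binomial likelihood contributes p^6(1−p)^18, so the posterior is Beta(4.1+6, 2+18) = Beta(10.1, 20).
For Beta(a, b) with a, b > 1 the mode is (a−1)/(a+b−2) = 9.1/28.1 ≈ 0.324.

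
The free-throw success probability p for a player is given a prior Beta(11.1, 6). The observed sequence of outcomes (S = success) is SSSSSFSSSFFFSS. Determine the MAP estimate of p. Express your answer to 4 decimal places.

p̂_MAP = 0.6907

Prior: Beta(11.1, 6).
Data: 10 successes in 14 trials (from the sequence). The binomial likelihood contributes p^10(1−p)^4, so the posterior is Beta(11.1+10, 6+4) = Beta(21.1, 10).
For Beta(a, b) with a, b > 1 the mode is (a−1)/(a+b−2) = 20.1/29.1 ≈ 0.6907.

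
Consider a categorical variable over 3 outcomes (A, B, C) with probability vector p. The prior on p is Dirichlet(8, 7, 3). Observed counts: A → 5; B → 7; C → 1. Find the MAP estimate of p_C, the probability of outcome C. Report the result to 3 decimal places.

The posterior is Dirichlet(αᵢ + nᵢ) = Dirichlet(13, 14, 4).
For a Dirichlet(a₁,…,a_K) with all aᵢ > 1, the mode has j-th component (aⱼ − 1)/(Σaᵢ − K).
Here Σaᵢ = 31 and K = 3, so p_C = (4 − 1)/(31 − 3) = 3/28 ≈ 0.107.

MAP estimate of p_C = 0.107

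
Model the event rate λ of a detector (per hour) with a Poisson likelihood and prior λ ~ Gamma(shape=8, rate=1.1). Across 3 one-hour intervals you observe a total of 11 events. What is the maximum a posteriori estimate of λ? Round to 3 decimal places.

λ̂_MAP = 4.390

Σxᵢ = 11, n = 3.
Posterior ∝ λ^7e^(−1.1λ) · λ^11e^(−3λ) = λ^18e^(−4.1λ), i.e. Gamma(shape=19, rate=4.1).
The mode of a Gamma(a, b) with a ≥ 1 (shape–rate) is (a−1)/b = 18/4.1 ≈ 4.390.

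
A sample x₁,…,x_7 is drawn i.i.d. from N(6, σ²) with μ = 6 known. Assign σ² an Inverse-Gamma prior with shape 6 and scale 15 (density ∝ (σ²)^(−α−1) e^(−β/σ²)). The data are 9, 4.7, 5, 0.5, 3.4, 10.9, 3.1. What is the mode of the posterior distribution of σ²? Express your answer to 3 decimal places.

Sum of squared deviations about the known mean: SS = (9−6)² + (4.7−6)² + (5−6)² + (0.5−6)² + (3.4−6)² + (10.9−6)² + (3.1−6)² = 81.12.
The Normal likelihood contributes (σ²)^(−n/2) exp(−SS/(2σ²)), so the posterior is Inverse-Gamma(α + n/2, β + SS/2) = Inverse-Gamma(9.5, 55.56).
The mode of Inverse-Gamma(a, b) is b/(a+1) = 55.56/10.5 ≈ 5.291.

σ̂²_MAP = 5.291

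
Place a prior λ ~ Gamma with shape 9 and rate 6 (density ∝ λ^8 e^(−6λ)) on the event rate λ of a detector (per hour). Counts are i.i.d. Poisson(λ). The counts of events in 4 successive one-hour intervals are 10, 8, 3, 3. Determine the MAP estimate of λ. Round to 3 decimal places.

Σxᵢ = 10+8+3+3 = 24, with n = 4.
Posterior ∝ λ^8e^(−6λ) · λ^24e^(−4λ) = λ^32e^(−10λ), i.e. Gamma(shape=33, rate=10).
The mode of a Gamma(a, b) with a ≥ 1 (shape–rate) is (a−1)/b = 32/10 ≈ 3.200.

λ̂_MAP = 3.200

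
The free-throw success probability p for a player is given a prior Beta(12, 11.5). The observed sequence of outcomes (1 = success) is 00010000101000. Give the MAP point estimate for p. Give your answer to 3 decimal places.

Prior: Beta(12, 11.5).
Data: 3 successes in 14 trials (from the sequence). The binomial likelihood contributes p^3(1−p)^11, so the posterior is Beta(12+3, 11.5+11) = Beta(15, 22.5).
For Beta(a, b) with a, b > 1 the mode is (a−1)/(a+b−2) = 14/35.5 ≈ 0.394.

p̂_MAP = 0.394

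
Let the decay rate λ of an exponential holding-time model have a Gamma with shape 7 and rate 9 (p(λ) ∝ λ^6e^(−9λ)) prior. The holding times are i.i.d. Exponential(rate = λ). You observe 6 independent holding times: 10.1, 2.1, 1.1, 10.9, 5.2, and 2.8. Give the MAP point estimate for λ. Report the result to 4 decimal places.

The Exponential(rate=λ) likelihood is ∝ λ^n e^(−λΣtᵢ). Here n = 6 and Σtᵢ = 10.1 + 2.1 + 1.1 + 10.9 + 5.2 + 2.8 = 32.2.
Posterior ∝ λ^6e^(−9λ) · λ^6e^(−32.2λ) = λ^12e^(−41.2λ), i.e. Gamma(13, 41.2).
Mode = (a−1)/b = 12/41.2 ≈ 0.2913.

λ̂_MAP = 0.2913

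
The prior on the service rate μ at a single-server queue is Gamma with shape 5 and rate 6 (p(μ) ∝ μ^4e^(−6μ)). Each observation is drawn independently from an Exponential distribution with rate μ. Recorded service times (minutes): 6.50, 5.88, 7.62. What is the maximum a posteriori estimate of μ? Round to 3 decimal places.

μ̂_MAP = 0.269

The Exponential(rate=μ) likelihood is ∝ μ^n e^(−μΣtᵢ). Here n = 3 and Σtᵢ = 6.50 + 5.88 + 7.62 = 20.
Posterior ∝ μ^4e^(−6μ) · μ^3e^(−20μ) = μ^7e^(−26μ), i.e. Gamma(8, 26).
Mode = (a−1)/b = 7/26 ≈ 0.269.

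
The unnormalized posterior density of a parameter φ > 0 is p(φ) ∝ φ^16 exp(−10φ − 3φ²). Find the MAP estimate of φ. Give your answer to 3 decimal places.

ℓ'(φ) = 16/φ − 10 − 6φ. Setting this to zero and multiplying by φ: 6φ² + 10φ − 16 = 0.
φ = (−10 + √(10² + 4·6·16)) / (2·6) = (−10 + √484) / 12 = (−10 + 22)/12 = 1.
ℓ''(φ) = −16/φ² − 6 < 0, confirming a maximum.

φ̂_MAP = 1.000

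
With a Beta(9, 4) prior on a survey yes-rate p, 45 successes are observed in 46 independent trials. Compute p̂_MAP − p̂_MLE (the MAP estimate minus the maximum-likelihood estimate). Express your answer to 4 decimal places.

Posterior is Beta(54, 5); MAP = (54−1)/(59−2) = 53/57 ≈ 0.92982.
MLE ignores the prior: p̂_MLE = k/n = 45/46 ≈ 0.97826.
Difference = 53/57 − 45/46 = -127/2622 ≈ -0.0484.

MAP − MLE = -0.0484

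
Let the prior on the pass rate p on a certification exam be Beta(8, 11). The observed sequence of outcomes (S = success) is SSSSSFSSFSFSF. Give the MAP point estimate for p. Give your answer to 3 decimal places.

p̂_MAP = 0.533

Prior: Beta(8, 11).
Data: 9 successes in 13 trials (from the sequence). The binomial likelihood contributes p^9(1−p)^4, so the posterior is Beta(8+9, 11+4) = Beta(17, 15).
For Beta(a, b) with a, b > 1 the mode is (a−1)/(a+b−2) = 16/30 ≈ 0.533.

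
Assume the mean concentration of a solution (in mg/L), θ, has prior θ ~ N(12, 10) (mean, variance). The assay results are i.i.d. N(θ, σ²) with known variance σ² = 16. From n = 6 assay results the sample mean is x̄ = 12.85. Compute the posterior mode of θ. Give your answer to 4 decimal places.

θ̂_MAP = 12.6711

n = 6, x̄ = 12.85.
For a Normal prior and Normal likelihood with known variance, the posterior is Normal; its mode equals its mean, the precision-weighted average.
Prior precision 1/σ₀² = 1/10 = 0.1; data precision n/σ² = 6/16 = 0.375.
θ̂ = (0.1·12 + 0.375·12.85) / (0.1 + 0.375) = 6.01875/0.475 = 963/76 ≈ 12.6711.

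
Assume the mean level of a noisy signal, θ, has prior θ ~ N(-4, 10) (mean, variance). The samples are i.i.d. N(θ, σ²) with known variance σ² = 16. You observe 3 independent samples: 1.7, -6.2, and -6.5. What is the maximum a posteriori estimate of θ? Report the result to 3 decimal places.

θ̂_MAP = -3.783

n = 3; x̄ = (1.7 + (-6.2) + (-6.5))/3 = -11/3 = -11/3 ≈ -3.6667.
For a Normal prior and Normal likelihood with known variance, the posterior is Normal; its mode equals its mean, the precision-weighted average.
Prior precision 1/σ₀² = 1/10 = 0.1; data precision n/σ² = 3/16 = 0.1875.
θ̂ = (0.1·(-4) + 0.1875·(-11/3)) / (0.1 + 0.1875) = (-1.0875)/0.2875 = -87/23 ≈ -3.783.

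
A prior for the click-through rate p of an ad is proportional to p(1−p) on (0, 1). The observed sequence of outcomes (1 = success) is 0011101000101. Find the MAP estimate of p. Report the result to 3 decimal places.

The prior density ∝ p(1−p)^1 is the kernel of Beta(2, 2).
Data: 6 successes in 13 trials (from the sequence). The binomial likelihood contributes p^6(1−p)^7, so the posterior is Beta(2+6, 2+7) = Beta(8, 9).
For Beta(a, b) with a, b > 1 the mode is (a−1)/(a+b−2) = 7/15 ≈ 0.467.

p̂_MAP = 0.467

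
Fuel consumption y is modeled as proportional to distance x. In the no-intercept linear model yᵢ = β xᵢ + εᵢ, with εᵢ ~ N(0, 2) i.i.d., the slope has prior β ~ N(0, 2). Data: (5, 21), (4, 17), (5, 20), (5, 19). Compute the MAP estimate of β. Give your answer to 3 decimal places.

log p(β | y) = −Σ(yᵢ − βxᵢ)²/(2·2) − β²/(2·2) + const.
Setting the derivative to zero: Σxᵢ(yᵢ − βxᵢ)/2 − β/2 = 0, so β = Σxᵢyᵢ / (Σxᵢ² + σ²/τ²).
Σxᵢyᵢ = 5·21 + 4·17 + 5·20 + 5·19 = 368; Σxᵢ² = 91; σ²/τ² = 1.
β̂_MAP = 368 / (91 + 1) = 368/92 ≈ 4.000.

β̂_MAP = 4.000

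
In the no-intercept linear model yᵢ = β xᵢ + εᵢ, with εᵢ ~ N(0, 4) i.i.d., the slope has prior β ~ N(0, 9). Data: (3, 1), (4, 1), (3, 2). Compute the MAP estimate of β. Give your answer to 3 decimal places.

log p(β | y) = −Σ(yᵢ − βxᵢ)²/(2·4) − β²/(2·9) + const.
Setting the derivative to zero: Σxᵢ(yᵢ − βxᵢ)/4 − β/9 = 0, so β = Σxᵢyᵢ / (Σxᵢ² + σ²/τ²).
Σxᵢyᵢ = 3·1 + 4·1 + 3·2 = 13; Σxᵢ² = 34; σ²/τ² = 4/9.
β̂_MAP = 13 / (34 + 4/9) = 13/(310/9) = 117/310 ≈ 0.377.

β̂_MAP = 0.377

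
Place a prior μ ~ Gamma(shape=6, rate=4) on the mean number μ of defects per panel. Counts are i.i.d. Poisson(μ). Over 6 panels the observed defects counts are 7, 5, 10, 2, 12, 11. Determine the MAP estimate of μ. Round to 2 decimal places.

Σxᵢ = 7+5+10+2+12+11 = 47, with n = 6.
Posterior ∝ μ^5e^(−4μ) · μ^47e^(−6μ) = μ^52e^(−10μ), i.e. Gamma(shape=53, rate=10).
The mode of a Gamma(a, b) with a ≥ 1 (shape–rate) is (a−1)/b = 52/10 ≈ 5.20.

μ̂_MAP = 5.20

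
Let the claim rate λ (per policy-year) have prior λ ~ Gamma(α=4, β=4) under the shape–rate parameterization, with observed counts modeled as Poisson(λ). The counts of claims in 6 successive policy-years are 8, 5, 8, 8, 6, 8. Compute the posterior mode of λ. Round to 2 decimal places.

Σxᵢ = 8+5+8+8+6+8 = 43, with n = 6.
Posterior ∝ λ^3e^(−4λ) · λ^43e^(−6λ) = λ^46e^(−10λ), i.e. Gamma(shape=47, rate=10).
The mode of a Gamma(a, b) with a ≥ 1 (shape–rate) is (a−1)/b = 46/10 ≈ 4.60.

λ̂_MAP = 4.60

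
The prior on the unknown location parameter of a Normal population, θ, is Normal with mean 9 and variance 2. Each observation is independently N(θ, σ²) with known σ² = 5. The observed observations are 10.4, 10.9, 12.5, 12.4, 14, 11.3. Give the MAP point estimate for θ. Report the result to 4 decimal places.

θ̂_MAP = 11.0588

n = 6; x̄ = (10.4 + 10.9 + 12.5 + 12.4 + 14 + 11.3)/6 = 71.5/6 = 143/12 ≈ 11.9167.
For a Normal prior and Normal likelihood with known variance, the posterior is Normal; its mode equals its mean, the precision-weighted average.
Prior precision 1/σ₀² = 1/2 = 0.5; data precision n/σ² = 6/5 = 1.2.
θ̂ = (0.5·9 + 1.2·(143/12)) / (0.5 + 1.2) = 18.8/1.7 = 188/17 ≈ 11.0588.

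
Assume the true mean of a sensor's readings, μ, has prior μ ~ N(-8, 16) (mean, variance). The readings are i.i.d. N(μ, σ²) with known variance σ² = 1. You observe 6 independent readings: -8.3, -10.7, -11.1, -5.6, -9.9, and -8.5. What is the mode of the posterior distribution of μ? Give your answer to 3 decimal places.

μ̂_MAP = -9.006

n = 6; x̄ = ((-8.3) + (-10.7) + (-11.1) + (-5.6) + (-9.9) + (-8.5))/6 = -54.1/6 = -541/60 ≈ -9.0167.
For a Normal prior and Normal likelihood with known variance, the posterior is Normal; its mode equals its mean, the precision-weighted average.
Prior precision 1/σ₀² = 1/16 = 0.0625; data precision n/σ² = 6/1 = 6.
μ̂ = (0.0625·(-8) + 6·(-541/60)) / (0.0625 + 6) = (-54.6)/6.0625 = -4368/485 ≈ -9.006.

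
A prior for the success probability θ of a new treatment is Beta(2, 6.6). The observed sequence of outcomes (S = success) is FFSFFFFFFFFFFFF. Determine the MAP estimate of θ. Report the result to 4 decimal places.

θ̂_MAP = 0.0926

Prior: Beta(2, 6.6).
Data: 1 success in 15 trials (from the sequence). The binomial likelihood contributes θ(1−θ)^14, so the posterior is Beta(2+1, 6.6+14) = Beta(3, 20.6).
For Beta(a, b) with a, b > 1 the mode is (a−1)/(a+b−2) = 2/21.6 ≈ 0.0926.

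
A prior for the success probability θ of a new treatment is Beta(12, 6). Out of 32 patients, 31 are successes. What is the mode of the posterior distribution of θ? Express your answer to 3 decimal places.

θ̂_MAP = 0.875

Prior: Beta(12, 6).
Data: 31 successes in 32 trials. The binomial likelihood contributes θ^31(1−θ)^1, so the posterior is Beta(12+31, 6+1) = Beta(43, 7).
For Beta(a, b) with a, b > 1 the mode is (a−1)/(a+b−2) = 42/48 ≈ 0.875.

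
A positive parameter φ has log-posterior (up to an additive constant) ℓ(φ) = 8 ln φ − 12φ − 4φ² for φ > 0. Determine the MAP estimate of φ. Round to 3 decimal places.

φ̂_MAP = 0.500

ℓ'(φ) = 8/φ − 12 − 8φ. Setting this to zero and multiplying by φ: 8φ² + 12φ − 8 = 0.
φ = (−12 + √(12² + 4·8·8)) / (2·8) = (−12 + √400) / 16 = (−12 + 20)/16 = 1/2.
ℓ''(φ) = −8/φ² − 8 < 0, confirming a maximum.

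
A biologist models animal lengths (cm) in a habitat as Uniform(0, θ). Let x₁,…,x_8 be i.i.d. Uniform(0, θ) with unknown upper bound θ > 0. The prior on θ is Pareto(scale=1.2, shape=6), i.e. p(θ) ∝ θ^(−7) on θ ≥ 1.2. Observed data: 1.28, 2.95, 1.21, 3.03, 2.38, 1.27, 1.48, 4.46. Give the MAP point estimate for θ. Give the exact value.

The Uniform(0, θ) likelihood is θ^(−n) for θ ≥ max(xᵢ), zero otherwise. Here max(xᵢ) = 4.46.
Posterior ∝ θ^(−7) · θ^(−8) = θ^(−15) on θ ≥ max(1.2, 4.46) = 4.46.
This density is strictly decreasing in θ, so the posterior mode lies at the lower boundary of the support.

θ̂_MAP = 4.46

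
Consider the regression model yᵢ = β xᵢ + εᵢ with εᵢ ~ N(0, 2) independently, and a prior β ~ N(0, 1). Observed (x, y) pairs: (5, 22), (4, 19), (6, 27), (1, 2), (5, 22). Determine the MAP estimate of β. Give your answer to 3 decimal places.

β̂_MAP = 4.381

log p(β | y) = −Σ(yᵢ − βxᵢ)²/(2·2) − β²/(2·1) + const.
Setting the derivative to zero: Σxᵢ(yᵢ − βxᵢ)/2 − β/1 = 0, so β = Σxᵢyᵢ / (Σxᵢ² + σ²/τ²).
Σxᵢyᵢ = 5·22 + 4·19 + 6·27 + 1·2 + 5·22 = 460; Σxᵢ² = 103; σ²/τ² = 2.
β̂_MAP = 460 / (103 + 2) = 460/105 ≈ 4.381.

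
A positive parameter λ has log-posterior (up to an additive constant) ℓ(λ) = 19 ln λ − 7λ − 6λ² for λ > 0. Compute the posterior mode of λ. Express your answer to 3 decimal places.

ℓ'(λ) = 19/λ − 7 − 12λ. Setting this to zero and multiplying by λ: 12λ² + 7λ − 19 = 0.
λ = (−7 + √(7² + 4·12·19)) / (2·12) = (−7 + √961) / 24 = (−7 + 31)/24 = 1.
ℓ''(λ) = −19/λ² − 12 < 0, confirming a maximum.

λ̂_MAP = 1.000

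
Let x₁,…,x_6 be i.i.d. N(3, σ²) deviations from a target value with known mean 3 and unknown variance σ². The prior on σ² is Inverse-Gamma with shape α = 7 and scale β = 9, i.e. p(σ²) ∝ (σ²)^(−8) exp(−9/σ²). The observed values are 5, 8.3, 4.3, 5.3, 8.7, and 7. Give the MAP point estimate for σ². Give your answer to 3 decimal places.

Sum of squared deviations about the known mean: SS = (5−3)² + (8.3−3)² + (4.3−3)² + (5.3−3)² + (8.7−3)² + (7−3)² = 87.56.
The Normal likelihood contributes (σ²)^(−n/2) exp(−SS/(2σ²)), so the posterior is Inverse-Gamma(α + n/2, β + SS/2) = Inverse-Gamma(10, 52.78).
The mode of Inverse-Gamma(a, b) is b/(a+1) = 52.78/11 ≈ 4.798.

σ̂²_MAP = 4.798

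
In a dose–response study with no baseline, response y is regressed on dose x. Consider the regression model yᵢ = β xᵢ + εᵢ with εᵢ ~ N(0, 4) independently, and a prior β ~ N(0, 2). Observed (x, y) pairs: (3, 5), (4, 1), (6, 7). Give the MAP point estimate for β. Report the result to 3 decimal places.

β̂_MAP = 0.968

log p(β | y) = −Σ(yᵢ − βxᵢ)²/(2·4) − β²/(2·2) + const.
Setting the derivative to zero: Σxᵢ(yᵢ − βxᵢ)/4 − β/2 = 0, so β = Σxᵢyᵢ / (Σxᵢ² + σ²/τ²).
Σxᵢyᵢ = 3·5 + 4·1 + 6·7 = 61; Σxᵢ² = 61; σ²/τ² = 2.
β̂_MAP = 61 / (61 + 2) = 61/63 ≈ 0.968.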